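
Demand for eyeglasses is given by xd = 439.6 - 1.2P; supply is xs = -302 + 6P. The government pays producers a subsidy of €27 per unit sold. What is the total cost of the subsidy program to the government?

Government cost = €9261

Pre-subsidy: 439.6 - 1.2P = -302 + 6P gives P* = 103, x* = 316.
With the subsidy, sellers receive Ps = Pb + 27 for each unit, where Pb is the price buyers pay.
Supply in terms of Pb becomes xs = -302 + 6(Pb + 27) = -140 + 6Pb. Setting this equal to demand: 439.6 - 1.2Pb = -140 + 6Pb, so Pb = 80.5.
Sellers receive Ps = 80.5 + 27 = 107.5; x' = 439.6 − 1.2·80.5 = 343.
Government outlay = subsidy × quantity = 27 × 343 = 9261.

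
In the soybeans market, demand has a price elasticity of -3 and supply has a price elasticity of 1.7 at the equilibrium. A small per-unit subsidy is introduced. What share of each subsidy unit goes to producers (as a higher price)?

Producer share = 30/47

For a small subsidy around the equilibrium, the benefit split depends on the relative slopes, which at a point are proportional to the elasticities.
Buyer share = εs/(εs + |εd|) = 1.7/(1.7 + 3) = 17/47; seller share = |εd|/(εs + |εd|) = 30/47.
So producers capture 30/47 of the subsidy.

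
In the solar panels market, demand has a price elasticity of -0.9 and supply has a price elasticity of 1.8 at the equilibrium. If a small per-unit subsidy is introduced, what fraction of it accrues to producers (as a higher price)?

For a small subsidy around the equilibrium, the benefit split depends on the relative slopes, which at a point are proportional to the elasticities.
Buyer share = εs/(εs + |εd|) = 1.8/(1.8 + 0.9) = 2/3; seller share = |εd|/(εs + |εd|) = 1/3.
So producers capture 1/3 of the subsidy.

Producer share = 1/3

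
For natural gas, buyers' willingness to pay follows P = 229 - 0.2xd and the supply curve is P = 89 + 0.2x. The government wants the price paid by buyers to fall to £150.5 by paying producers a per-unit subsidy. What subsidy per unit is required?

Required subsidy s = £17 per unit

At a buyer price of 150.5, quantity demanded is 1145 − 5·150.5 = 392.5.
Sellers supply 392.5 only when they receive Ps = 89 + 0.2·392.5 = 167.5.
s = Ps − Pb = 167.5 − 150.5 = 17.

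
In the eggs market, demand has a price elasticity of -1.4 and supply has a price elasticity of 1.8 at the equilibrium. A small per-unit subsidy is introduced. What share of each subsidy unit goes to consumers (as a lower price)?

Consumer share = 0.5625

For a small subsidy around the equilibrium, the benefit split depends on the relative slopes, which at a point are proportional to the elasticities.
Buyer share = εs/(εs + |εd|) = 1.8/(1.8 + 1.4) = 0.5625; seller share = |εd|/(εs + |εd|) = 0.4375.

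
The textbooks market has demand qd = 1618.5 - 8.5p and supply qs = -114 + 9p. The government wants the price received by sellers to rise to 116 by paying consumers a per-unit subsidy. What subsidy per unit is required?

Required subsidy s = 35 per unit

At a seller price of 116, quantity supplied is -114 + 9·116 = 930.
Buyers absorb 930 only when they pay pb with 1618.5 − 8.5·pb = 930, i.e. pb = 81.
s = ps − pb = 116 − 81 = 35.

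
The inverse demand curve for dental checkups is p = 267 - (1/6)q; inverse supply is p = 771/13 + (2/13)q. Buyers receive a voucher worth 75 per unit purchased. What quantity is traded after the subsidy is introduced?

Pre-subsidy: 267 - (1/6)q = 771/13 + (2/13)q gives q* = 648 and p* = 159.
With the rebate, buyers effectively pay pb = ps − 75, where ps is the price sellers receive.
On the curves, pb = 267 - (1/6)q and ps = 771/13 + (2/13)q; the wedge ps − pb = 75 gives 771/13 + (2/13)q − (267 - (1/6)q) = 75, so q' = 882.
Then pb = 267 − (1/6)·882 = 120 and ps = 771/13 + (2/13)·882 = 195.

q' = 882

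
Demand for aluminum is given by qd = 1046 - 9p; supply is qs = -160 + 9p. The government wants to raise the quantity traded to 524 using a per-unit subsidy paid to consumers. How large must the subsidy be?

At q = 524, invert demand for the buyer price: pb = (1046 − 524)/9 = 58; invert supply for the seller price: ps = (524 − (-160))/9 = 76.
The subsidy must fill the gap: s = ps − pb = 76 − 58 = 18.

Required subsidy s = 18 per unit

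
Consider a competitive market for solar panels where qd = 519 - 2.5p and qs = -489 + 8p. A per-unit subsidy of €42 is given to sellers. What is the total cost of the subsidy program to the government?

Pre-subsidy: 519 - 2.5p = -489 + 8p gives p* = 96, q* = 279.
With the subsidy, sellers receive ps = pb + 42 for each unit, where pb is the price buyers pay.
Supply in terms of pb becomes qs = -489 + 8(pb + 42) = -153 + 8pb. Setting this equal to demand: 519 - 2.5pb = -153 + 8pb, so pb = 64.
Sellers receive ps = 64 + 42 = 106; q' = 519 − 2.5·64 = 359.
Government outlay = subsidy × quantity = 42 × 359 = 15078.

Government cost = €15078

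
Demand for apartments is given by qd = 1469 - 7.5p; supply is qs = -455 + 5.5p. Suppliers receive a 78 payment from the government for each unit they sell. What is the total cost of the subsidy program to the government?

Pre-subsidy: 1469 - 7.5p = -455 + 5.5p gives p* = 148, q* = 359.
With the subsidy, sellers receive ps = pb + 78 for each unit, where pb is the price buyers pay.
Supply in terms of pb becomes qs = -455 + 5.5(pb + 78) = -26 + 5.5pb. Setting this equal to demand: 1469 - 7.5pb = -26 + 5.5pb, so pb = 115.
Sellers receive ps = 115 + 78 = 193; q' = 1469 − 7.5·115 = 606.5.
Government outlay = subsidy × quantity = 78 × 606.5 = 47307.

Government cost = 47307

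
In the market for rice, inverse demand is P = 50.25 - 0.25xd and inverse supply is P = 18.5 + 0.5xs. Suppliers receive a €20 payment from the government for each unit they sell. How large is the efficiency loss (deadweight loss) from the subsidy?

Deadweight loss = 800/3

Pre-subsidy: 50.25 - 0.25x = 18.5 + 0.5x gives x* = 127/3 and P* = 119/3.
With the subsidy, sellers receive Ps = Pb + 20 for each unit, where Pb is the price buyers pay.
On the curves, Pb = 50.25 - 0.25x and Ps = 18.5 + 0.5x; the wedge Ps − Pb = 20 gives 18.5 + 0.5x − (50.25 - 0.25x) = 20, so x' = 69.
Then Pb = 50.25 − 0.25·69 = 33 and Ps = 18.5 + 0.5·69 = 53.
The subsidy expands output by 69 − 127/3 = 80/3 past the efficient level; on those units the gap between marginal cost and willingness to pay runs from 0 up to 20.
DWL = ½ × 20 × 80/3 = 800/3.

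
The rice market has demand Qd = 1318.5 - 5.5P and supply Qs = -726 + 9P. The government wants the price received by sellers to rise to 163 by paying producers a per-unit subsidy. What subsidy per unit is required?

At a seller price of 163, quantity supplied is -726 + 9·163 = 741.
Buyers absorb 741 only when they pay Pb with 1318.5 − 5.5·Pb = 741, i.e. Pb = 105.
s = Ps − Pb = 163 − 105 = 58.

Required subsidy s = 58 per unit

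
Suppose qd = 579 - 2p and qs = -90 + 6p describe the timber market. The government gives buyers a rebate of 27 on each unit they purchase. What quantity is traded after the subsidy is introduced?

Pre-subsidy: 579 - 2p = -90 + 6p gives p* = 83.625, q* = 411.75.
With the rebate, buyers effectively pay pb = ps − 27, where ps is the price sellers receive.
Demand in terms of ps becomes qd = 579 − 2(ps − 27) = 633 - 2ps. Setting this equal to supply: 633 - 2ps = -90 + 6ps, so ps = 90.375.
Buyers pay pb = 90.375 − 27 = 63.375; q' = -90 + 6·90.375 = 452.25.

q' = 452.25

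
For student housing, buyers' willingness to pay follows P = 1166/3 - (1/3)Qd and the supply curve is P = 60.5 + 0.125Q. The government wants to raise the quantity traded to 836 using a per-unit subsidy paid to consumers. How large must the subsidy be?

Required subsidy s = 55 per unit

At Q = 836, from the demand curve buyers pay Pb = 1166/3 − (1/3)·836 = 110; from the supply curve sellers need Ps = 60.5 + 0.125·836 = 165.
The subsidy must fill the gap: s = Ps − Pb = 165 − 110 = 55.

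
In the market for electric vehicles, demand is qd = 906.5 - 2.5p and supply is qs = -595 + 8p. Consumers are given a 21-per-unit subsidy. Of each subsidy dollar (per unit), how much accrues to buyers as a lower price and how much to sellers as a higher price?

Buyers gain 16 per unit; sellers gain 5 per unit

Pre-subsidy: 906.5 - 2.5p = -595 + 8p gives p* = 143, q* = 549.
With the rebate, buyers effectively pay pb = ps − 21, where ps is the price sellers receive.
Demand in terms of ps becomes qd = 906.5 − 2.5(ps − 21) = 959 - 2.5ps. Setting this equal to supply: 959 - 2.5ps = -595 + 8ps, so ps = 148.
Buyers pay pb = 148 − 21 = 127; q' = -595 + 8·148 = 589.
Buyers' price falls by p* − pb = 143 − 127 = 16; sellers' price rises by ps − p* = 148 − 143 = 5.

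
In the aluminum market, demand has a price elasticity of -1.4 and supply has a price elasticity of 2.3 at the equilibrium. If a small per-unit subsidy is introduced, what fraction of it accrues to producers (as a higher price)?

Producer share = 14/37

For a small subsidy around the equilibrium, the benefit split depends on the relative slopes, which at a point are proportional to the elasticities.
Buyer share = εs/(εs + |εd|) = 2.3/(2.3 + 1.4) = 23/37; seller share = |εd|/(εs + |εd|) = 14/37.
So producers capture 14/37 of the subsidy.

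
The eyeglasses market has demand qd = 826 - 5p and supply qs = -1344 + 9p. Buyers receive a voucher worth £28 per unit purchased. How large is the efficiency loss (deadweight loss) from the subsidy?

Deadweight loss = £1260

Pre-subsidy: 826 - 5p = -1344 + 9p gives p* = 155, q* = 51.
With the rebate, buyers effectively pay pb = ps − 28, where ps is the price sellers receive.
Demand in terms of ps becomes qd = 826 − 5(ps − 28) = 966 - 5ps. Setting this equal to supply: 966 - 5ps = -1344 + 9ps, so ps = 165.
Buyers pay pb = 165 − 28 = 137; q' = -1344 + 9·165 = 141.
The subsidy expands output by 141 − 51 = 90 past the efficient level; on those units the gap between marginal cost and willingness to pay runs from 0 up to 28.
DWL = ½ × 28 × 90 = 1260.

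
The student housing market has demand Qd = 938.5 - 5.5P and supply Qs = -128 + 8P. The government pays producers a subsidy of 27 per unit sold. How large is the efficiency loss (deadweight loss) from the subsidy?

Deadweight loss = 1188

Pre-subsidy: 938.5 - 5.5P = -128 + 8P gives P* = 79, Q* = 504.
With the subsidy, sellers receive Ps = Pb + 27 for each unit, where Pb is the price buyers pay.
Supply in terms of Pb becomes Qs = -128 + 8(Pb + 27) = 88 + 8Pb. Setting this equal to demand: 938.5 - 5.5Pb = 88 + 8Pb, so Pb = 63.
Sellers receive Ps = 63 + 27 = 90; Q' = 938.5 − 5.5·63 = 592.
The subsidy expands output by 592 − 504 = 88 past the efficient level; on those units the gap between marginal cost and willingness to pay runs from 0 up to 27.
DWL = ½ × 27 × 88 = 1188.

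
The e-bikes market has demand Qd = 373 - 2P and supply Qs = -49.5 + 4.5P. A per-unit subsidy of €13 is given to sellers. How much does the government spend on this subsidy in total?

Pre-subsidy: 373 - 2P = -49.5 + 4.5P gives P* = 65, Q* = 243.
With the subsidy, sellers receive Ps = Pb + 13 for each unit, where Pb is the price buyers pay.
Supply in terms of Pb becomes Qs = -49.5 + 4.5(Pb + 13) = 9 + 4.5Pb. Setting this equal to demand: 373 - 2Pb = 9 + 4.5Pb, so Pb = 56.
Sellers receive Ps = 56 + 13 = 69; Q' = 373 − 2·56 = 261.
Government outlay = subsidy × quantity = 13 × 261 = 3393.

Government cost = €3393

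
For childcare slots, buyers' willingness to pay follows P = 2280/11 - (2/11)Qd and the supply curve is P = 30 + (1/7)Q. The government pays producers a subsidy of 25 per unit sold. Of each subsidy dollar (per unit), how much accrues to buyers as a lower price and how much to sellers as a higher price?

Buyers gain 14 per unit; sellers gain 11 per unit

Pre-subsidy: 2280/11 - (2/11)Q = 30 + (1/7)Q gives Q* = 546 and P* = 108.
With the subsidy, sellers receive Ps = Pb + 25 for each unit, where Pb is the price buyers pay.
On the curves, Pb = 2280/11 - (2/11)Q and Ps = 30 + (1/7)Q; the wedge Ps − Pb = 25 gives 30 + (1/7)Q − (2280/11 - (2/11)Q) = 25, so Q' = 623.
Then Pb = 2280/11 − (2/11)·623 = 94 and Ps = 30 + (1/7)·623 = 119.
Buyers' price falls by P* − Pb = 108 − 94 = 14; sellers' price rises by Ps − P* = 119 − 108 = 11.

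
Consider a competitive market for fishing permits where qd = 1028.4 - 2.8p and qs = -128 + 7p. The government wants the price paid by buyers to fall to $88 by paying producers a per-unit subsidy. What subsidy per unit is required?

At a buyer price of 88, quantity demanded is 1028.4 − 2.8·88 = 782.
Sellers supply 782 only when they receive ps with -128 + 7·ps = 782, i.e. ps = 130.
s = ps − pb = 130 − 88 = 42.

Required subsidy s = $42 per unit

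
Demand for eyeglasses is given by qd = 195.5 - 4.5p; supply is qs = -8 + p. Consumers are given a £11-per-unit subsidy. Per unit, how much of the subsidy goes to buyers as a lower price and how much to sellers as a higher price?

Pre-subsidy: 195.5 - 4.5p = -8 + p gives p* = 37, q* = 29.
With the rebate, buyers effectively pay pb = ps − 11, where ps is the price sellers receive.
Demand in terms of ps becomes qd = 195.5 − 4.5(ps − 11) = 245 - 4.5ps. Setting this equal to supply: 245 - 4.5ps = -8 + ps, so ps = 46.
Buyers pay pb = 46 − 11 = 35; q' = -8 + 1·46 = 38.
Buyers' price falls by p* − pb = 37 − 35 = 2; sellers' price rises by ps − p* = 46 − 37 = 9.

Buyers gain £2 per unit; sellers gain £9 per unit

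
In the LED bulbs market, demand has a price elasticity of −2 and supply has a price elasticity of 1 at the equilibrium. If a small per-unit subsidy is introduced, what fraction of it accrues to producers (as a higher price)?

For a small subsidy around the equilibrium, the benefit split depends on the relative slopes, which at a point are proportional to the elasticities.
Buyer share = εs/(εs + |εd|) = 1/(1 + 2) = 1/3; seller share = |εd|/(εs + |εd|) = 2/3.
So producers capture 2/3 of the subsidy.

Producer share = 2/3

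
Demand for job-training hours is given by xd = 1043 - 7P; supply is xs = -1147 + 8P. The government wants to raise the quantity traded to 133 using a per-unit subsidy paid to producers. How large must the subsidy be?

At x = 133, invert demand for the buyer price: Pb = (1043 − 133)/7 = 130; invert supply for the seller price: Ps = (133 − (-1147))/8 = 160.
The subsidy must fill the gap: s = Ps − Pb = 160 − 130 = 30.

Required subsidy s = 30 per unit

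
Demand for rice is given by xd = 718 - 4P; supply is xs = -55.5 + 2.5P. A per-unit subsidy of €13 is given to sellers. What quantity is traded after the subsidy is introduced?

x' = 262

Pre-subsidy: 718 - 4P = -55.5 + 2.5P gives P* = 119, x* = 242.
With the subsidy, sellers receive Ps = Pb + 13 for each unit, where Pb is the price buyers pay.
Supply in terms of Pb becomes xs = -55.5 + 2.5(Pb + 13) = -23 + 2.5Pb. Setting this equal to demand: 718 - 4Pb = -23 + 2.5Pb, so Pb = 114.
Sellers receive Ps = 114 + 13 = 127; x' = 718 − 4·114 = 262.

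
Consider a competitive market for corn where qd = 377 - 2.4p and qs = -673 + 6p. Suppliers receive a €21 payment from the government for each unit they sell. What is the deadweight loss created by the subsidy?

Pre-subsidy: 377 - 2.4p = -673 + 6p gives p* = 125, q* = 77.
With the subsidy, sellers receive ps = pb + 21 for each unit, where pb is the price buyers pay.
Supply in terms of pb becomes qs = -673 + 6(pb + 21) = -547 + 6pb. Setting this equal to demand: 377 - 2.4pb = -547 + 6pb, so pb = 110.
Sellers receive ps = 110 + 21 = 131; q' = 377 − 2.4·110 = 113.
The subsidy expands output by 113 − 77 = 36 past the efficient level; on those units the gap between marginal cost and willingness to pay runs from 0 up to 21.
DWL = ½ × 21 × 36 = 378.

Deadweight loss = €378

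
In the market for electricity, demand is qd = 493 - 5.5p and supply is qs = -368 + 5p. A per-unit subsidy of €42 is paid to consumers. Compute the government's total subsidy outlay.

Pre-subsidy: 493 - 5.5p = -368 + 5p gives p* = 82, q* = 42.
With the rebate, buyers effectively pay pb = ps − 42, where ps is the price sellers receive.
Demand in terms of ps becomes qd = 493 − 5.5(ps − 42) = 724 - 5.5ps. Setting this equal to supply: 724 - 5.5ps = -368 + 5ps, so ps = 104.
Buyers pay pb = 104 − 42 = 62; q' = -368 + 5·104 = 152.
Government outlay = subsidy × quantity = 42 × 152 = 6384.

Government cost = €6384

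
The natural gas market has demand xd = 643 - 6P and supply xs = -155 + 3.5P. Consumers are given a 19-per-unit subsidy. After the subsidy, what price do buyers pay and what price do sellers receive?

Buyers pay 77; sellers receive 96

Pre-subsidy: 643 - 6P = -155 + 3.5P gives P* = 84, x* = 139.
With the rebate, buyers effectively pay Pb = Ps − 19, where Ps is the price sellers receive.
Demand in terms of Ps becomes xd = 643 − 6(Ps − 19) = 757 - 6Ps. Setting this equal to supply: 757 - 6Ps = -155 + 3.5Ps, so Ps = 96.
Buyers pay Pb = 96 − 19 = 77; x' = -155 + 3.5·96 = 181.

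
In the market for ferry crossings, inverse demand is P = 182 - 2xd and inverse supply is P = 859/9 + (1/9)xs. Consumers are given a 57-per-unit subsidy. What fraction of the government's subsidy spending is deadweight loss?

Pre-subsidy: 182 - 2x = 859/9 + (1/9)x gives x* = 41 and P* = 100.
With the rebate, buyers effectively pay Pb = Ps − 57, where Ps is the price sellers receive.
On the curves, Pb = 182 - 2x and Ps = 859/9 + (1/9)x; the wedge Ps − Pb = 57 gives 859/9 + (1/9)x − (182 - 2x) = 57, so x' = 68.
Then Pb = 182 − 2·68 = 46 and Ps = 859/9 + (1/9)·68 = 103.
ΔCS = ½(41 + 68)(100 − 46) = 2943; ΔPS = ½(41 + 68)(103 − 100) = 163.5.
Government spending = 57 × 68 = 3876.
DWL = ½ × 57 × (68 − 41) = 769.5; fraction = 769.5 / 3876 = 27/136.

DWL / government spending = 27/136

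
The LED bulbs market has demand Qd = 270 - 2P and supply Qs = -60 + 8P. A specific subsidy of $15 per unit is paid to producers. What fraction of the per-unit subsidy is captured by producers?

Pre-subsidy: 270 - 2P = -60 + 8P gives P* = 33, Q* = 204.
With the subsidy, sellers receive Ps = Pb + 15 for each unit, where Pb is the price buyers pay.
Supply in terms of Pb becomes Qs = -60 + 8(Pb + 15) = 60 + 8Pb. Setting this equal to demand: 270 - 2Pb = 60 + 8Pb, so Pb = 21.
Sellers receive Ps = 21 + 15 = 36; Q' = 270 − 2·21 = 228.
Buyers' price falls by P* − Pb = 33 − 21 = 12; sellers' price rises by Ps − P* = 36 − 33 = 3.
So producers capture 3/15 = 0.2 of each unit of subsidy.

Producer share = 0.2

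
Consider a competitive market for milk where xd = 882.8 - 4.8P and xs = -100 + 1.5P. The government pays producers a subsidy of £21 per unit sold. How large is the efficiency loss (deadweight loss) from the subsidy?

Deadweight loss = £252

Pre-subsidy: 882.8 - 4.8P = -100 + 1.5P gives P* = 156, x* = 134.
With the subsidy, sellers receive Ps = Pb + 21 for each unit, where Pb is the price buyers pay.
Supply in terms of Pb becomes xs = -100 + 1.5(Pb + 21) = -68.5 + 1.5Pb. Setting this equal to demand: 882.8 - 4.8Pb = -68.5 + 1.5Pb, so Pb = 151.
Sellers receive Ps = 151 + 21 = 172; x' = 882.8 − 4.8·151 = 158.
The subsidy expands output by 158 − 134 = 24 past the efficient level; on those units the gap between marginal cost and willingness to pay runs from 0 up to 21.
DWL = ½ × 21 × 24 = 252.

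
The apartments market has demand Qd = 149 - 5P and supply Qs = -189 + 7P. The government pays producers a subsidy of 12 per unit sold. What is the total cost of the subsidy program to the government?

Pre-subsidy: 149 - 5P = -189 + 7P gives P* = 169/6, Q* = 49/6.
With the subsidy, sellers receive Ps = Pb + 12 for each unit, where Pb is the price buyers pay.
Supply in terms of Pb becomes Qs = -189 + 7(Pb + 12) = -105 + 7Pb. Setting this equal to demand: 149 - 5Pb = -105 + 7Pb, so Pb = 127/6.
Sellers receive Ps = 127/6 + 12 = 199/6; Q' = 149 − 5·(127/6) = 259/6.
Government outlay = subsidy × quantity = 12 × 259/6 = 518.

Government cost = 518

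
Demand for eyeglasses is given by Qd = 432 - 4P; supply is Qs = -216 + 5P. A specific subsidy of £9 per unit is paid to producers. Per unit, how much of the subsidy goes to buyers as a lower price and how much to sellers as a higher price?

Buyers gain £5 per unit; sellers gain £4 per unit

Pre-subsidy: 432 - 4P = -216 + 5P gives P* = 72, Q* = 144.
With the subsidy, sellers receive Ps = Pb + 9 for each unit, where Pb is the price buyers pay.
Supply in terms of Pb becomes Qs = -216 + 5(Pb + 9) = -171 + 5Pb. Setting this equal to demand: 432 - 4Pb = -171 + 5Pb, so Pb = 67.
Sellers receive Ps = 67 + 9 = 76; Q' = 432 − 4·67 = 164.
Buyers' price falls by P* − Pb = 72 − 67 = 5; sellers' price rises by Ps − P* = 76 − 72 = 4.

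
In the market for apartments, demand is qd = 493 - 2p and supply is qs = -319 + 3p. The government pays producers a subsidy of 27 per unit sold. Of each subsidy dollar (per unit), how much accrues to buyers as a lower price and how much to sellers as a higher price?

Pre-subsidy: 493 - 2p = -319 + 3p gives p* = 162.4, q* = 168.2.
With the subsidy, sellers receive ps = pb + 27 for each unit, where pb is the price buyers pay.
Supply in terms of pb becomes qs = -319 + 3(pb + 27) = -238 + 3pb. Setting this equal to demand: 493 - 2pb = -238 + 3pb, so pb = 146.2.
Sellers receive ps = 146.2 + 27 = 173.2; q' = 493 − 2·146.2 = 200.6.
Buyers' price falls by p* − pb = 162.4 − 146.2 = 16.2; sellers' price rises by ps − p* = 173.2 − 162.4 = 10.8.

Buyers gain 16.2 per unit; sellers gain 10.8 per unit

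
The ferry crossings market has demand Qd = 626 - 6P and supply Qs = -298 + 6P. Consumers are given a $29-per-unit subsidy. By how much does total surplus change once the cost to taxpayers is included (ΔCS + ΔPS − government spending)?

Pre-subsidy: 626 - 6P = -298 + 6P gives P* = 77, Q* = 164.
With the rebate, buyers effectively pay Pb = Ps − 29, where Ps is the price sellers receive.
Demand in terms of Ps becomes Qd = 626 − 6(Ps − 29) = 800 - 6Ps. Setting this equal to supply: 800 - 6Ps = -298 + 6Ps, so Ps = 91.5.
Buyers pay Pb = 91.5 − 29 = 62.5; Q' = -298 + 6·91.5 = 251.
ΔCS = ½(164 + 251)(77 − 62.5) = 3008.75; ΔPS = ½(164 + 251)(91.5 − 77) = 3008.75.
Government spending = 29 × 251 = 7279.
Net change = 3008.75 + 3008.75 − 7279 = -1261.5. The loss equals the DWL triangle ½·29·87.

Net change in total surplus = -$1261.5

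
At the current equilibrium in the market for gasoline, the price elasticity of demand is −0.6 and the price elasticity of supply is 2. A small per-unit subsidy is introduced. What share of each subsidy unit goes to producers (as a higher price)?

Producer share = 3/13

For a small subsidy around the equilibrium, the benefit split depends on the relative slopes, which at a point are proportional to the elasticities.
Buyer share = εs/(εs + |εd|) = 2/(2 + 0.6) = 10/13; seller share = |εd|/(εs + |εd|) = 3/13.
So producers capture 3/13 of the subsidy.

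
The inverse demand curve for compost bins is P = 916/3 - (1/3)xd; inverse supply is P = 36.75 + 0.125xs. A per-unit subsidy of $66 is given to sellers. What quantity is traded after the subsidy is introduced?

x' = 730

Pre-subsidy: 916/3 - (1/3)x = 36.75 + 0.125x gives x* = 586 and P* = 110.
With the subsidy, sellers receive Ps = Pb + 66 for each unit, where Pb is the price buyers pay.
On the curves, Pb = 916/3 - (1/3)x and Ps = 36.75 + 0.125x; the wedge Ps − Pb = 66 gives 36.75 + 0.125x − (916/3 - (1/3)x) = 66, so x' = 730.
Then Pb = 916/3 − (1/3)·730 = 62 and Ps = 36.75 + 0.125·730 = 128.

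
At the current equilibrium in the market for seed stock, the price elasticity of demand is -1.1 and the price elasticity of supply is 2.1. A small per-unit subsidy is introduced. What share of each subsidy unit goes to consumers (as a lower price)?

For a small subsidy around the equilibrium, the benefit split depends on the relative slopes, which at a point are proportional to the elasticities.
Buyer share = εs/(εs + |εd|) = 2.1/(2.1 + 1.1) = 0.65625; seller share = |εd|/(εs + |εd|) = 0.34375.

Consumer share = 0.65625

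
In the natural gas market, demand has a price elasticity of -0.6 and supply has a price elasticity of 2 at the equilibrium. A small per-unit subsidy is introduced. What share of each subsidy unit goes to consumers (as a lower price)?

For a small subsidy around the equilibrium, the benefit split depends on the relative slopes, which at a point are proportional to the elasticities.
Buyer share = εs/(εs + |εd|) = 2/(2 + 0.6) = 10/13; seller share = |εd|/(εs + |εd|) = 3/13.

Consumer share = 10/13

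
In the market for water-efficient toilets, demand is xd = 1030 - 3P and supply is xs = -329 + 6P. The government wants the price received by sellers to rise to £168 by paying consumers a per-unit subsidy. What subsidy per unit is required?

Required subsidy s = £51 per unit

At a seller price of 168, quantity supplied is -329 + 6·168 = 679.
Buyers absorb 679 only when they pay Pb with 1030 − 3·Pb = 679, i.e. Pb = 117.
s = Ps − Pb = 168 − 117 = 51.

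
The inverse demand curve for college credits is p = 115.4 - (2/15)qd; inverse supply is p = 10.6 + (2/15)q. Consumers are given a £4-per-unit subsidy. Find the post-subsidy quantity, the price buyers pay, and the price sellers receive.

Pre-subsidy: 115.4 - (2/15)q = 10.6 + (2/15)q gives q* = 393 and p* = 63.
With the rebate, buyers effectively pay pb = ps − 4, where ps is the price sellers receive.
On the curves, pb = 115.4 - (2/15)q and ps = 10.6 + (2/15)q; the wedge ps − pb = 4 gives 10.6 + (2/15)q − (115.4 - (2/15)q) = 4, so q' = 408.
Then pb = 115.4 − (2/15)·408 = 61 and ps = 10.6 + (2/15)·408 = 65.

q' = 408; buyers pay £61; sellers receive £65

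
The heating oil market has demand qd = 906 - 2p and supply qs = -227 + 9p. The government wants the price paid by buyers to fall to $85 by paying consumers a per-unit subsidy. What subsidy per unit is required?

At a buyer price of 85, quantity demanded is 906 − 2·85 = 736.
Sellers supply 736 only when they receive ps with -227 + 9·ps = 736, i.e. ps = 107.
s = ps − pb = 107 − 85 = 22.

Required subsidy s = $22 per unit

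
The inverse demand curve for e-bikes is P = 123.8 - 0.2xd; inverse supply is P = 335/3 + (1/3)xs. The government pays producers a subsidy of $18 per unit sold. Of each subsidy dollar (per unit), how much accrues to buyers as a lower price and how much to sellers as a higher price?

Buyers gain $6.75 per unit; sellers gain $11.25 per unit

Pre-subsidy: 123.8 - 0.2x = 335/3 + (1/3)x gives x* = 22.75 and P* = 119.25.
With the subsidy, sellers receive Ps = Pb + 18 for each unit, where Pb is the price buyers pay.
On the curves, Pb = 123.8 - 0.2x and Ps = 335/3 + (1/3)x; the wedge Ps − Pb = 18 gives 335/3 + (1/3)x − (123.8 - 0.2x) = 18, so x' = 56.5.
Then Pb = 123.8 − 0.2·56.5 = 112.5 and Ps = 335/3 + (1/3)·56.5 = 130.5.
Buyers' price falls by P* − Pb = 119.25 − 112.5 = 6.75; sellers' price rises by Ps − P* = 130.5 − 119.25 = 11.25.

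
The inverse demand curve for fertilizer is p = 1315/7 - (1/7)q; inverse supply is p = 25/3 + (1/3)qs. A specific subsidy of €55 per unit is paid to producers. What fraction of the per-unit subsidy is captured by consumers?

Pre-subsidy: 1315/7 - (1/7)q = 25/3 + (1/3)q gives q* = 377 and p* = 134.
With the subsidy, sellers receive ps = pb + 55 for each unit, where pb is the price buyers pay.
On the curves, pb = 1315/7 - (1/7)q and ps = 25/3 + (1/3)q; the wedge ps − pb = 55 gives 25/3 + (1/3)q − (1315/7 - (1/7)q) = 55, so q' = 492.5.
Then pb = 1315/7 − (1/7)·492.5 = 117.5 and ps = 25/3 + (1/3)·492.5 = 172.5.
Buyers' price falls by p* − pb = 134 − 117.5 = 16.5; sellers' price rises by ps − p* = 172.5 − 134 = 38.5.
So consumers capture 16.5/55 = 0.3 of each unit of subsidy.

Consumer share = 0.3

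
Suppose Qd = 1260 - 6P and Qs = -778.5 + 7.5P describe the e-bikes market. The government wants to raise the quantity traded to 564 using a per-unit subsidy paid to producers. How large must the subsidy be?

At Q = 564, invert demand for the buyer price: Pb = (1260 − 564)/6 = 116; invert supply for the seller price: Ps = (564 − (-778.5))/7.5 = 179.
The subsidy must fill the gap: s = Ps − Pb = 179 − 116 = 63.

Required subsidy s = 63 per unit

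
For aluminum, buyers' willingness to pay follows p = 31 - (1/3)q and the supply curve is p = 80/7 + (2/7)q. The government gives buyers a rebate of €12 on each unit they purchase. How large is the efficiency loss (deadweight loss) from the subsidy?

Pre-subsidy: 31 - (1/3)q = 80/7 + (2/7)q gives q* = 411/13 and p* = 266/13.
With the rebate, buyers effectively pay pb = ps − 12, where ps is the price sellers receive.
On the curves, pb = 31 - (1/3)q and ps = 80/7 + (2/7)q; the wedge ps − pb = 12 gives 80/7 + (2/7)q − (31 - (1/3)q) = 12, so q' = 51.
Then pb = 31 − (1/3)·51 = 14 and ps = 80/7 + (2/7)·51 = 26.
The subsidy expands output by 51 − 411/13 = 252/13 past the efficient level; on those units the gap between marginal cost and willingness to pay runs from 0 up to 12.
DWL = ½ × 12 × 252/13 = 1512/13.

Deadweight loss = 1512/13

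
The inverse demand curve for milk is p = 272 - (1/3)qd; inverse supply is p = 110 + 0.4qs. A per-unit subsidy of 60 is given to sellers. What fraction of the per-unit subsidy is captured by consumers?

Pre-subsidy: 272 - (1/3)q = 110 + 0.4q gives q* = 2430/11 and p* = 2182/11.
With the subsidy, sellers receive ps = pb + 60 for each unit, where pb is the price buyers pay.
On the curves, pb = 272 - (1/3)q and ps = 110 + 0.4q; the wedge ps − pb = 60 gives 110 + 0.4q − (272 - (1/3)q) = 60, so q' = 3330/11.
Then pb = 272 − (1/3)·(3330/11) = 1882/11 and ps = 110 + 0.4·(3330/11) = 2542/11.
Buyers' price falls by p* − pb = 2182/11 − 1882/11 = 300/11; sellers' price rises by ps − p* = 2542/11 − 2182/11 = 360/11.
So consumers capture (300/11)/60 = 5/11 of each unit of subsidy.

Consumer share = 5/11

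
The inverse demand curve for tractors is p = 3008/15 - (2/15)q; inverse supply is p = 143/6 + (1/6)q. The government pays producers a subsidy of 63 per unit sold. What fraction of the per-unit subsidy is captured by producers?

Producer share = 5/9

Pre-subsidy: 3008/15 - (2/15)q = 143/6 + (1/6)q gives q* = 589 and p* = 122.
With the subsidy, sellers receive ps = pb + 63 for each unit, where pb is the price buyers pay.
On the curves, pb = 3008/15 - (2/15)q and ps = 143/6 + (1/6)q; the wedge ps − pb = 63 gives 143/6 + (1/6)q − (3008/15 - (2/15)q) = 63, so q' = 799.
Then pb = 3008/15 − (2/15)·799 = 94 and ps = 143/6 + (1/6)·799 = 157.
Buyers' price falls by p* − pb = 122 − 94 = 28; sellers' price rises by ps − p* = 157 − 122 = 35.
So producers capture 35/63 = 5/9 of each unit of subsidy.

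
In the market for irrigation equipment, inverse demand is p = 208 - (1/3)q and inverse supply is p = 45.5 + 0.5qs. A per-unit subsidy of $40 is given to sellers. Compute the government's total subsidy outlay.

Government cost = $9720

Pre-subsidy: 208 - (1/3)q = 45.5 + 0.5q gives q* = 195 and p* = 143.
With the subsidy, sellers receive ps = pb + 40 for each unit, where pb is the price buyers pay.
On the curves, pb = 208 - (1/3)q and ps = 45.5 + 0.5q; the wedge ps − pb = 40 gives 45.5 + 0.5q − (208 - (1/3)q) = 40, so q' = 243.
Then pb = 208 − (1/3)·243 = 127 and ps = 45.5 + 0.5·243 = 167.
Government outlay = subsidy × quantity = 40 × 243 = 9720.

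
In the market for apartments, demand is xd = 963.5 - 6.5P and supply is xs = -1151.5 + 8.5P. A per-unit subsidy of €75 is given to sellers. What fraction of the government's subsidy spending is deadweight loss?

DWL / government spending = 1105/2586

Pre-subsidy: 963.5 - 6.5P = -1151.5 + 8.5P gives P* = 141, x* = 47.
With the subsidy, sellers receive Ps = Pb + 75 for each unit, where Pb is the price buyers pay.
Supply in terms of Pb becomes xs = -1151.5 + 8.5(Pb + 75) = -514 + 8.5Pb. Setting this equal to demand: 963.5 - 6.5Pb = -514 + 8.5Pb, so Pb = 98.5.
Sellers receive Ps = 98.5 + 75 = 173.5; x' = 963.5 − 6.5·98.5 = 323.25.
ΔCS = ½(47 + 323.25)(141 − 98.5) = 7867.8125; ΔPS = ½(47 + 323.25)(173.5 − 141) = 6016.5625.
Government spending = 75 × 323.25 = 24243.75.
DWL = ½ × 75 × (323.25 − 47) = 10359.375; fraction = 10359.375 / 24243.75 = 1105/2586.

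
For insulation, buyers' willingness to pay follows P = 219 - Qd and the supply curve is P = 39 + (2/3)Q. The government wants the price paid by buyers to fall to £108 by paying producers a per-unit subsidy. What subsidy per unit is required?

At a buyer price of 108, quantity demanded is 219 − 1·108 = 111.
Sellers supply 111 only when they receive Ps = 39 + (2/3)·111 = 113.
s = Ps − Pb = 113 − 108 = 5.

Required subsidy s = £5 per unit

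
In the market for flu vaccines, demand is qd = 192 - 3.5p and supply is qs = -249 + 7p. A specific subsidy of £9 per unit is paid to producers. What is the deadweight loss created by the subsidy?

Deadweight loss = £94.5

Pre-subsidy: 192 - 3.5p = -249 + 7p gives p* = 42, q* = 45.
With the subsidy, sellers receive ps = pb + 9 for each unit, where pb is the price buyers pay.
Supply in terms of pb becomes qs = -249 + 7(pb + 9) = -186 + 7pb. Setting this equal to demand: 192 - 3.5pb = -186 + 7pb, so pb = 36.
Sellers receive ps = 36 + 9 = 45; q' = 192 − 3.5·36 = 66.
The subsidy expands output by 66 − 45 = 21 past the efficient level; on those units the gap between marginal cost and willingness to pay runs from 0 up to 9.
DWL = ½ × 9 × 21 = 94.5.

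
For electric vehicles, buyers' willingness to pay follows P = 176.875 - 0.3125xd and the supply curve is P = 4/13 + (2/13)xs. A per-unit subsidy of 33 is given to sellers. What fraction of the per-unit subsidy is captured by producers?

Pre-subsidy: 176.875 - 0.3125x = 4/13 + (2/13)x gives x* = 36726/97 and P* = 5680/97.
With the subsidy, sellers receive Ps = Pb + 33 for each unit, where Pb is the price buyers pay.
On the curves, Pb = 176.875 - 0.3125x and Ps = 4/13 + (2/13)x; the wedge Ps − Pb = 33 gives 4/13 + (2/13)x − (176.875 - 0.3125x) = 33, so x' = 43590/97.
Then Pb = 176.875 − 0.3125·(43590/97) = 3535/97 and Ps = 4/13 + (2/13)·(43590/97) = 6736/97.
Buyers' price falls by P* − Pb = 5680/97 − 3535/97 = 2145/97; sellers' price rises by Ps − P* = 6736/97 − 5680/97 = 1056/97.
So producers capture (1056/97)/33 = 32/97 of each unit of subsidy.

Producer share = 32/97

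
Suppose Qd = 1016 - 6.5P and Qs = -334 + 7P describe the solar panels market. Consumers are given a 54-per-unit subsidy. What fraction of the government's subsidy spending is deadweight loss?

Pre-subsidy: 1016 - 6.5P = -334 + 7P gives P* = 100, Q* = 366.
With the rebate, buyers effectively pay Pb = Ps − 54, where Ps is the price sellers receive.
Demand in terms of Ps becomes Qd = 1016 − 6.5(Ps − 54) = 1367 - 6.5Ps. Setting this equal to supply: 1367 - 6.5Ps = -334 + 7Ps, so Ps = 126.
Buyers pay Pb = 126 − 54 = 72; Q' = -334 + 7·126 = 548.
ΔCS = ½(366 + 548)(100 − 72) = 12796; ΔPS = ½(366 + 548)(126 − 100) = 11882.
Government spending = 54 × 548 = 29592.
DWL = ½ × 54 × (548 − 366) = 4914; fraction = 4914 / 29592 = 91/548.

DWL / government spending = 91/548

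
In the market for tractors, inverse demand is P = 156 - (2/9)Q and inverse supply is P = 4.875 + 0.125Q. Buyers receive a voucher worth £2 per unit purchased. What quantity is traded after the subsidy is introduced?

Pre-subsidy: 156 - (2/9)Q = 4.875 + 0.125Q gives Q* = 435.24 and P* = 59.28.
With the rebate, buyers effectively pay Pb = Ps − 2, where Ps is the price sellers receive.
On the curves, Pb = 156 - (2/9)Q and Ps = 4.875 + 0.125Q; the wedge Ps − Pb = 2 gives 4.875 + 0.125Q − (156 - (2/9)Q) = 2, so Q' = 441.
Then Pb = 156 − (2/9)·441 = 58 and Ps = 4.875 + 0.125·441 = 60.

Q' = 441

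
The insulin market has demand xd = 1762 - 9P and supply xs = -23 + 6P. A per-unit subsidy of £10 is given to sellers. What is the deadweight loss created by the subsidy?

Pre-subsidy: 1762 - 9P = -23 + 6P gives P* = 119, x* = 691.
With the subsidy, sellers receive Ps = Pb + 10 for each unit, where Pb is the price buyers pay.
Supply in terms of Pb becomes xs = -23 + 6(Pb + 10) = 37 + 6Pb. Setting this equal to demand: 1762 - 9Pb = 37 + 6Pb, so Pb = 115.
Sellers receive Ps = 115 + 10 = 125; x' = 1762 − 9·115 = 727.
The subsidy expands output by 727 − 691 = 36 past the efficient level; on those units the gap between marginal cost and willingness to pay runs from 0 up to 10.
DWL = ½ × 10 × 36 = 180.

Deadweight loss = £180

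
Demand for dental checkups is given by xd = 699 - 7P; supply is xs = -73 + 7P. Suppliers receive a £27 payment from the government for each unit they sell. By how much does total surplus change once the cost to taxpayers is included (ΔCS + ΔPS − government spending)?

Net change in total surplus = -£1275.75

Pre-subsidy: 699 - 7P = -73 + 7P gives P* = 386/7, x* = 313.
With the subsidy, sellers receive Ps = Pb + 27 for each unit, where Pb is the price buyers pay.
Supply in terms of Pb becomes xs = -73 + 7(Pb + 27) = 116 + 7Pb. Setting this equal to demand: 699 - 7Pb = 116 + 7Pb, so Pb = 583/14.
Sellers receive Ps = 583/14 + 27 = 961/14; x' = 699 − 7·(583/14) = 407.5.
ΔCS = ½(313 + 407.5)(386/7 − 583/14) = 4863.375; ΔPS = ½(313 + 407.5)(961/14 − 386/7) = 4863.375.
Government spending = 27 × 407.5 = 11002.5.
Net change = 4863.375 + 4863.375 − 11002.5 = -1275.75. The loss equals the DWL triangle ½·27·94.5.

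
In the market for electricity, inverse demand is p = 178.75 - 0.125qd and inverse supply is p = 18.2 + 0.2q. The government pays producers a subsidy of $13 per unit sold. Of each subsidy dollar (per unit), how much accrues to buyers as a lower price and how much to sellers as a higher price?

Pre-subsidy: 178.75 - 0.125q = 18.2 + 0.2q gives q* = 494 and p* = 117.
With the subsidy, sellers receive ps = pb + 13 for each unit, where pb is the price buyers pay.
On the curves, pb = 178.75 - 0.125q and ps = 18.2 + 0.2q; the wedge ps − pb = 13 gives 18.2 + 0.2q − (178.75 - 0.125q) = 13, so q' = 534.
Then pb = 178.75 − 0.125·534 = 112 and ps = 18.2 + 0.2·534 = 125.
Buyers' price falls by p* − pb = 117 − 112 = 5; sellers' price rises by ps − p* = 125 − 117 = 8.

Buyers gain $5 per unit; sellers gain $8 per unit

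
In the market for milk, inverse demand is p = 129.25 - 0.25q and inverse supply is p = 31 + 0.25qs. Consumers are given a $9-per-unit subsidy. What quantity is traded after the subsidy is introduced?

q' = 214.5

Pre-subsidy: 129.25 - 0.25q = 31 + 0.25q gives q* = 196.5 and p* = 80.125.
With the rebate, buyers effectively pay pb = ps − 9, where ps is the price sellers receive.
On the curves, pb = 129.25 - 0.25q and ps = 31 + 0.25q; the wedge ps − pb = 9 gives 31 + 0.25q − (129.25 - 0.25q) = 9, so q' = 214.5.
Then pb = 129.25 − 0.25·214.5 = 75.625 and ps = 31 + 0.25·214.5 = 84.625.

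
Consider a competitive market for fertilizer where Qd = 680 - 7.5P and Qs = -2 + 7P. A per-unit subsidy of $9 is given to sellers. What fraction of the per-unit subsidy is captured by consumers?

Consumer share = 14/29

Pre-subsidy: 680 - 7.5P = -2 + 7P gives P* = 1364/29, Q* = 9490/29.
With the subsidy, sellers receive Ps = Pb + 9 for each unit, where Pb is the price buyers pay.
Supply in terms of Pb becomes Qs = -2 + 7(Pb + 9) = 61 + 7Pb. Setting this equal to demand: 680 - 7.5Pb = 61 + 7Pb, so Pb = 1238/29.
Sellers receive Ps = 1238/29 + 9 = 1499/29; Q' = 680 − 7.5·(1238/29) = 10435/29.
Buyers' price falls by P* − Pb = 1364/29 − 1238/29 = 126/29; sellers' price rises by Ps − P* = 1499/29 − 1364/29 = 135/29.
So consumers capture (126/29)/9 = 14/29 of each unit of subsidy.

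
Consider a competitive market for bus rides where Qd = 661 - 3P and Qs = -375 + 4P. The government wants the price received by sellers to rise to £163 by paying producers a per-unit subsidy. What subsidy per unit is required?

Required subsidy s = £35 per unit

At a seller price of 163, quantity supplied is -375 + 4·163 = 277.
Buyers absorb 277 only when they pay Pb with 661 − 3·Pb = 277, i.e. Pb = 128.
s = Ps − Pb = 163 − 128 = 35.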